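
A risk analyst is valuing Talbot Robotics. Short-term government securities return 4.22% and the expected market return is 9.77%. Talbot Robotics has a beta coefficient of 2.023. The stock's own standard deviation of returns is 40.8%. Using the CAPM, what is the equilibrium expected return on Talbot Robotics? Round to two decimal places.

15.45%

Market risk premium = E(R_m) − R_f = 9.77% − 4.22% = 5.55%
E(R) = R_f + β × MRP = 4.22% + 2.023 × 5.55% = 15.45%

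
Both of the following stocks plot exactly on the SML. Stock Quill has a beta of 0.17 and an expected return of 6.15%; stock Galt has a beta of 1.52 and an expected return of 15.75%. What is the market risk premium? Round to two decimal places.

7.11%

Both satisfy E(R) = R_f + β·MRP, so the slope of the SML is
MRP = (15.75% − 6.15%) / (1.52 − 0.17) = 9.60% / 1.35 = 7.1111%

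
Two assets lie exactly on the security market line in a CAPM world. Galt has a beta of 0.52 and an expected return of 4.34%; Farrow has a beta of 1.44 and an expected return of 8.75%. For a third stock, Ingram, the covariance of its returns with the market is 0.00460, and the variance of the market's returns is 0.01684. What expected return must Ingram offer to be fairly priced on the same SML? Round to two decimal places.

3.16%

MRP = (8.75% − 4.34%) / (1.44 − 0.52) = 4.7935%
R_f = 4.34% − 0.52 × 4.7935% = 1.8474%
β_Ingram = Cov / Var(R_m) = 0.00460 / 0.01684 = 0.2732
E(R_Ingram) = R_f + β × MRP = 1.8474% + 0.2732 × 4.7935% = 3.16%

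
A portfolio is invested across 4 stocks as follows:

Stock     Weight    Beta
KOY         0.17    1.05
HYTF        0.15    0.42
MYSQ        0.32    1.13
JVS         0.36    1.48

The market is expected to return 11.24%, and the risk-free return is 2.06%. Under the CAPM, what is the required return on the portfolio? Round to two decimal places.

β_P = Σ w_i β_i = 0.17×1.05 + 0.15×0.42 + 0.32×1.13 + 0.36×1.48 = 1.1359
MRP = 11.24% − 2.06% = 9.18%
E(R_P) = R_f + β_P × MRP = 2.06% + 1.1359 × 9.18% = 12.49%

12.49%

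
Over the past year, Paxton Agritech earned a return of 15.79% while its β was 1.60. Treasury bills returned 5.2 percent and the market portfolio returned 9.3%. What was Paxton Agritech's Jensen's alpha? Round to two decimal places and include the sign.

Market excess return = 9.3% − 5.2% = 4.10%
CAPM benchmark = R_f + β(R_m − R_f) = 5.2% + 1.60 × 4.1% = 11.7600%
α = actual − benchmark = 15.79% − 11.7600% = +4.03%

+4.03%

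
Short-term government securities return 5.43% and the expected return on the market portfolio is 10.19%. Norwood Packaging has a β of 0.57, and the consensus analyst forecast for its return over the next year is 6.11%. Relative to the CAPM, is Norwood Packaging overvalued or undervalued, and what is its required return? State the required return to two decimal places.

Overvalued; required return 8.14%

MRP = 10.19% − 5.43% = 4.76%
Required return = R_f + β·MRP = 5.43% + 0.57 × 4.76% = 8.14%
Forecast 6.11% < required 8.14% → the stock plots below the SML → overvalued.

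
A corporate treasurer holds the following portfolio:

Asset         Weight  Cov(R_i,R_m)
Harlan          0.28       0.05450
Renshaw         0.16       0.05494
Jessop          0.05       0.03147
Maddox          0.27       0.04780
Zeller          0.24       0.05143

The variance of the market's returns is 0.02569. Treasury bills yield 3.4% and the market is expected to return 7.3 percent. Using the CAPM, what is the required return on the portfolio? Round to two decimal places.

β_Harlan = 0.05450 / 0.02569 = 2.1214
β_Renshaw = 0.05494 / 0.02569 = 2.1386
β_Jessop = 0.03147 / 0.02569 = 1.2250
β_Maddox = 0.04780 / 0.02569 = 1.8606
β_Zeller = 0.05143 / 0.02569 = 2.0019
β_P = Σ w_i β_i = 0.28×2.1214 + 0.16×2.1386 + 0.05×1.2250 + 0.27×1.8606 + 0.24×2.0019 = 1.9802
MRP = 7.3% − 3.4% = 3.90%
E(R_P) = R_f + β_P × MRP = 3.4% + 1.9802 × 3.9% = 11.12%

11.12%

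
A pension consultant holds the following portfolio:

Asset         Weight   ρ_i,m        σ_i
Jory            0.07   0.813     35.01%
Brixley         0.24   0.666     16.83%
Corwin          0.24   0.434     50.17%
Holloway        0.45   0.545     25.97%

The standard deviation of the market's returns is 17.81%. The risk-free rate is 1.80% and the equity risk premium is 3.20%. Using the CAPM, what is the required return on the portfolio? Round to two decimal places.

β_Jory = 0.813 × 35.01% / 17.81% = 1.5982
β_Brixley = 0.666 × 16.83% / 17.81% = 0.6294
β_Corwin = 0.434 × 50.17% / 17.81% = 1.2226
β_Holloway = 0.545 × 25.97% / 17.81% = 0.7947
β_P = Σ w_i β_i = 0.07×1.5982 + 0.24×0.6294 + 0.24×1.2226 + 0.45×0.7947 = 0.9140
E(R_P) = R_f + β_P × MRP = 1.80% + 0.9140 × 3.20% = 4.72%

4.72%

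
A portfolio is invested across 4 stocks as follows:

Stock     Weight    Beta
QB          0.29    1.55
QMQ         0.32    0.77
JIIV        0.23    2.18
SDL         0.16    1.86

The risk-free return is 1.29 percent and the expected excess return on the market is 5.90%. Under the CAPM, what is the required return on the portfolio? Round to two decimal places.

β_P = Σ w_i β_i = 0.29×1.55 + 0.32×0.77 + 0.23×2.18 + 0.16×1.86 = 1.4949
E(R_P) = R_f + β_P × MRP = 1.29% + 1.4949 × 5.90% = 10.11%

10.11%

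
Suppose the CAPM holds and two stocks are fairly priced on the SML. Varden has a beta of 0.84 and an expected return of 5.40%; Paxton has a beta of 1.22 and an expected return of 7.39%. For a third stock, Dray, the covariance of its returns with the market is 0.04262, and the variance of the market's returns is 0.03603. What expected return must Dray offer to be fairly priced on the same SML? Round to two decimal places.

MRP = (7.39% − 5.40%) / (1.22 − 0.84) = 5.2368%
R_f = 5.40% − 0.84 × 5.2368% = 1.0011%
β_Dray = Cov / Var(R_m) = 0.04262 / 0.03603 = 1.1829
E(R_Dray) = R_f + β × MRP = 1.0011% + 1.1829 × 5.2368% = 7.20%

7.20%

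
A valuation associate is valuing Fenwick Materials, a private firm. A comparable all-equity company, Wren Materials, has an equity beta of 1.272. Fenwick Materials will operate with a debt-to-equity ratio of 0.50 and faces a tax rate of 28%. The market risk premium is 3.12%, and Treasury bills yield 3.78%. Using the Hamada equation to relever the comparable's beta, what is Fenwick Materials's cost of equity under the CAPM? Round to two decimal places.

9.18%

β_L = β_U × [1 + (1 − t)(D/E)] = 1.272 × [1 + (1 − 0.28) × 0.50]
    = 1.272 × [1 + 0.72 × 0.50] = 1.272 × 1.3600 = 1.7299
E(R) = R_f + β_L × MRP = 3.78% + 1.7299 × 3.12% = 9.18%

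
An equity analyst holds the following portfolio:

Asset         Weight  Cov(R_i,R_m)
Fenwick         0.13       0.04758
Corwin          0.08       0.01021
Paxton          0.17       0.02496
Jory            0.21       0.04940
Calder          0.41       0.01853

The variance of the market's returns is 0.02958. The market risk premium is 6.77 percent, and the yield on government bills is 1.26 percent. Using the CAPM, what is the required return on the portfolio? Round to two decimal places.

β_Fenwick = 0.04758 / 0.02958 = 1.6085
β_Corwin = 0.01021 / 0.02958 = 0.3452
β_Paxton = 0.02496 / 0.02958 = 0.8438
β_Jory = 0.04940 / 0.02958 = 1.6700
β_Calder = 0.01853 / 0.02958 = 0.6264
β_P = Σ w_i β_i = 0.13×1.6085 + 0.08×0.3452 + 0.17×0.8438 + 0.21×1.6700 + 0.41×0.6264 = 0.9877
E(R_P) = R_f + β_P × MRP = 1.26% + 0.9877 × 6.77% = 7.95%

7.95%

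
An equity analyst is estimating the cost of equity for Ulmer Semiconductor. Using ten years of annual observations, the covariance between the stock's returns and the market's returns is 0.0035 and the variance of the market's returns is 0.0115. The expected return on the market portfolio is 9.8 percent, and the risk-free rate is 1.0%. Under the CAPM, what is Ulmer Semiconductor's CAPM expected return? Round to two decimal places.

β = Cov(R_i, R_m) / Var(R_m) = 0.0035 / 0.0115 = 0.3043
MRP = 9.8% − 1.0% = 8.80%
E(R) = R_f + β × MRP = 1.0% + 0.3043 × 8.8% = 3.68%

3.68%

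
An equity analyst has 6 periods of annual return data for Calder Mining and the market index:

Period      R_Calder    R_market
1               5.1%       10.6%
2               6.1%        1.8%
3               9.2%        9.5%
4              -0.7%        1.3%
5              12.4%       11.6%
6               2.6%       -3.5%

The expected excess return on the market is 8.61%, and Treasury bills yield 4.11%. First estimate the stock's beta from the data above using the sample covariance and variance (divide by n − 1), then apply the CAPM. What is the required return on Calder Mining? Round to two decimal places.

8.85%

Mean R_i = (5.1 + 6.1 + 9.2 − 0.7 + 12.4 + 2.6) / 6 = 5.7833%
Mean R_m = (10.6 + 1.8 + 9.5 + 1.3 + 11.6 − 3.5) / 6 = 5.2167%
Σ(R_i − R̄_i)(R_m − R̄_m) = 105.2517  ⇒  Cov = 105.2517 / 5 = 21.0503
Σ(R_m − R̄_m)² = 191.0683  ⇒  Var(R_m) = 191.0683 / 5 = 38.2137
β = Cov / Var(R_m) = 21.0503 / 38.2137 = 0.5509
E(R) = R_f + β × MRP = 4.11% + 0.5509 × 8.61% = 8.85%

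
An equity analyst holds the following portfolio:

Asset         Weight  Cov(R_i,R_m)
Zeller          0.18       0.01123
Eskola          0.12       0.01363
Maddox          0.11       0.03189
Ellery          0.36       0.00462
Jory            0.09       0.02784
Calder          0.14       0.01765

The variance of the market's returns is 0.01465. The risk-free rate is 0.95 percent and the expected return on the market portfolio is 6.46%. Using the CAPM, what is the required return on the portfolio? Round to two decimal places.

β_Zeller = 0.01123 / 0.01465 = 0.7666
β_Eskola = 0.01363 / 0.01465 = 0.9304
β_Maddox = 0.03189 / 0.01465 = 2.1768
β_Ellery = 0.00462 / 0.01465 = 0.3154
β_Jory = 0.02784 / 0.01465 = 1.9003
β_Calder = 0.01765 / 0.01465 = 1.2048
β_P = Σ w_i β_i = 0.18×0.7666 + 0.12×0.9304 + 0.11×2.1768 + 0.36×0.3154 + 0.09×1.9003 + 0.14×1.2048 = 0.9423
MRP = 6.46% − 0.95% = 5.51%
E(R_P) = R_f + β_P × MRP = 0.95% + 0.9423 × 5.51% = 6.14%

6.14%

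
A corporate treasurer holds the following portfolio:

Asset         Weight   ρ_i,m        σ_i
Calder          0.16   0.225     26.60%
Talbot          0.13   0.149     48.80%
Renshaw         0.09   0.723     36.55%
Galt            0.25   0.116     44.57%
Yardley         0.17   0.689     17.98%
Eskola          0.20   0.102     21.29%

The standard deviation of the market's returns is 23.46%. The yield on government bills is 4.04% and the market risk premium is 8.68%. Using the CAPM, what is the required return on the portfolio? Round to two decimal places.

β_Calder = 0.225 × 26.60% / 23.46% = 0.2551
β_Talbot = 0.149 × 48.80% / 23.46% = 0.3099
β_Renshaw = 0.723 × 36.55% / 23.46% = 1.1264
β_Galt = 0.116 × 44.57% / 23.46% = 0.2204
β_Yardley = 0.689 × 17.98% / 23.46% = 0.5281
β_Eskola = 0.102 × 21.29% / 23.46% = 0.0926
β_P = Σ w_i β_i = 0.16×0.2551 + 0.13×0.3099 + 0.09×1.1264 + 0.25×0.2204 + 0.17×0.5281 + 0.20×0.0926 = 0.3459
E(R_P) = R_f + β_P × MRP = 4.04% + 0.3459 × 8.68% = 7.04%

7.04%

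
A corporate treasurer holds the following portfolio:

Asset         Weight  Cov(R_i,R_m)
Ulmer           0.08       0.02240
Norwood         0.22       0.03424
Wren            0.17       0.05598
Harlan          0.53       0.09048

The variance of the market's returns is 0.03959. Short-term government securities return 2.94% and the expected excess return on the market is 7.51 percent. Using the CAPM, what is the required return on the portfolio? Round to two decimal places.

15.61%

β_Ulmer = 0.02240 / 0.03959 = 0.5658
β_Norwood = 0.03424 / 0.03959 = 0.8649
β_Wren = 0.05598 / 0.03959 = 1.4140
β_Harlan = 0.09048 / 0.03959 = 2.2854
β_P = Σ w_i β_i = 0.08×0.5658 + 0.22×0.8649 + 0.17×1.4140 + 0.53×2.2854 = 1.6872
E(R_P) = R_f + β_P × MRP = 2.94% + 1.6872 × 7.51% = 15.61%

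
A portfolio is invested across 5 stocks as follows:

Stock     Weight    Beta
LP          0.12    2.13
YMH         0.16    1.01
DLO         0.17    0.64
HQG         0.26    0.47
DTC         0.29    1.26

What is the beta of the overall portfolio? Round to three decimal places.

β_P = Σ w_i β_i = 0.12×2.13 + 0.16×1.01 + 0.17×0.64 + 0.26×0.47 + 0.29×1.26 = 1.0136

1.014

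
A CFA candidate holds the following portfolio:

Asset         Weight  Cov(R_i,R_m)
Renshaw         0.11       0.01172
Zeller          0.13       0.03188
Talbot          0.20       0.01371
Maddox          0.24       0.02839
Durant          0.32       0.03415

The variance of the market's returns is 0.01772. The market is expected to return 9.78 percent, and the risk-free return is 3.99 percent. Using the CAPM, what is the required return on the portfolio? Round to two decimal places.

β_Renshaw = 0.01172 / 0.01772 = 0.6614
β_Zeller = 0.03188 / 0.01772 = 1.7991
β_Talbot = 0.01371 / 0.01772 = 0.7737
β_Maddox = 0.02839 / 0.01772 = 1.6021
β_Durant = 0.03415 / 0.01772 = 1.9272
β_P = Σ w_i β_i = 0.11×0.6614 + 0.13×1.7991 + 0.20×0.7737 + 0.24×1.6021 + 0.32×1.9272 = 1.4626
MRP = 9.78% − 3.99% = 5.79%
E(R_P) = R_f + β_P × MRP = 3.99% + 1.4626 × 5.79% = 12.46%

12.46%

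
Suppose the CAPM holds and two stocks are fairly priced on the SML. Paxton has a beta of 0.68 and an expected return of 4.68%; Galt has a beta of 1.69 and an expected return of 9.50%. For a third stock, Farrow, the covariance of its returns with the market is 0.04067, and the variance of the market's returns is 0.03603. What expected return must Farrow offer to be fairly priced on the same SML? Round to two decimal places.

6.82%

MRP = (9.50% − 4.68%) / (1.69 − 0.68) = 4.7723%
R_f = 4.68% − 0.68 × 4.7723% = 1.4348%
β_Farrow = Cov / Var(R_m) = 0.04067 / 0.03603 = 1.1288
E(R_Farrow) = R_f + β × MRP = 1.4348% + 1.1288 × 4.7723% = 6.82%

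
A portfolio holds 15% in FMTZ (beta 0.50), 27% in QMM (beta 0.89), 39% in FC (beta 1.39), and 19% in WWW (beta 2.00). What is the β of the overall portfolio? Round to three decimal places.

β_P = Σ w_i β_i = 0.15×0.50 + 0.27×0.89 + 0.39×1.39 + 0.19×2.00 = 1.2374

1.237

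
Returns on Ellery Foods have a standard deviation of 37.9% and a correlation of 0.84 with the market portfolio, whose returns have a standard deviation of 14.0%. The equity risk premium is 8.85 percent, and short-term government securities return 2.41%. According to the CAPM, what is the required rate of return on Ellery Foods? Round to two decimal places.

β = ρ × σ_i / σ_m = 0.84 × 37.9% / 14.0% = 2.2740
E(R) = 2.41% + 2.2740 × 8.85% = 22.53%

22.53%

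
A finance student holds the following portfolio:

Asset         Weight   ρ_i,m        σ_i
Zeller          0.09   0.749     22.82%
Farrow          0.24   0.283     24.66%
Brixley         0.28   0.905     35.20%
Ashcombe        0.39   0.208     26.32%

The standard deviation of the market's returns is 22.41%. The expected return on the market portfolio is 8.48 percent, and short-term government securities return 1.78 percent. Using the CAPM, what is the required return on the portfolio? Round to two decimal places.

β_Zeller = 0.749 × 22.82% / 22.41% = 0.7627
β_Farrow = 0.283 × 24.66% / 22.41% = 0.3114
β_Brixley = 0.905 × 35.20% / 22.41% = 1.4215
β_Ashcombe = 0.208 × 26.32% / 22.41% = 0.2443
β_P = Σ w_i β_i = 0.09×0.7627 + 0.24×0.3114 + 0.28×1.4215 + 0.39×0.2443 = 0.6367
MRP = 8.48% − 1.78% = 6.70%
E(R_P) = R_f + β_P × MRP = 1.78% + 0.6367 × 6.70% = 6.05%

6.05%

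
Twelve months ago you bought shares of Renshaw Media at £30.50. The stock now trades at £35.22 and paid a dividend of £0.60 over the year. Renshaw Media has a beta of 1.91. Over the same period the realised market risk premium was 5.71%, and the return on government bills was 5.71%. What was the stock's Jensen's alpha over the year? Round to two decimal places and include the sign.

Realised HPR = (P1 + D1 − P0) / P0 = (35.22 + 0.60 − 30.50) / 30.50 = 5.32 / 30.50 = 17.4426%
CAPM required = R_f + β·MRP = 5.71% + 1.91 × 5.71% = 16.6161%
α = realised − required = 17.4426% − 16.6161% = +0.83%

+0.83%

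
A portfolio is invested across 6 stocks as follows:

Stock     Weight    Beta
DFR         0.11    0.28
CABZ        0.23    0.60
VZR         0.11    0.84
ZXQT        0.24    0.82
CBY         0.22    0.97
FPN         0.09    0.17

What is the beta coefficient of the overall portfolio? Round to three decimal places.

0.687

β_P = Σ w_i β_i = 0.11×0.28 + 0.23×0.60 + 0.11×0.84 + 0.24×0.82 + 0.22×0.97 + 0.09×0.17 = 0.6867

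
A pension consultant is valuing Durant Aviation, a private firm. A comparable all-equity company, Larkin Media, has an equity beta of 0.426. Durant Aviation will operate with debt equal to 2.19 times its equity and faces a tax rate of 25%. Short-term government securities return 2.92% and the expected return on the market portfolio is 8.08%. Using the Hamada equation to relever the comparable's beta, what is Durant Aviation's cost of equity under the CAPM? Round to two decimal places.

8.73%

β_L = β_U × [1 + (1 − t)(D/E)] = 0.426 × [1 + (1 − 0.25) × 2.19]
    = 0.426 × [1 + 0.75 × 2.19] = 0.426 × 2.6425 = 1.1257
MRP = 8.08% − 2.92% = 5.16%
E(R) = R_f + β_L × MRP = 2.92% + 1.1257 × 5.16% = 8.73%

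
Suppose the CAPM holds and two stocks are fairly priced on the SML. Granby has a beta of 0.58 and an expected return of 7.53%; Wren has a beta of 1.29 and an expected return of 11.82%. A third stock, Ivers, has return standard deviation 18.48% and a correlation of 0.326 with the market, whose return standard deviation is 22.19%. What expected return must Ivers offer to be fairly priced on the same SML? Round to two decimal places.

5.67%

MRP = (11.82% − 7.53%) / (1.29 − 0.58) = 6.0423%
R_f = 7.53% − 0.58 × 6.0423% = 4.0255%
β_Ivers = ρ·σ_i/σ_m = 0.326 × 18.48 / 22.19 = 0.2715
E(R_Ivers) = R_f + β × MRP = 4.0255% + 0.2715 × 6.0423% = 5.67%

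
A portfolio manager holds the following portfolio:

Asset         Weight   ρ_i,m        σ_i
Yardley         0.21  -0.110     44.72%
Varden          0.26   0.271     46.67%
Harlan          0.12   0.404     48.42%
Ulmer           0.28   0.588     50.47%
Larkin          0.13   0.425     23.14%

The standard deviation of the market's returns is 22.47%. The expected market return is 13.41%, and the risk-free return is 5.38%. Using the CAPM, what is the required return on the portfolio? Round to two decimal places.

10.45%

β_Yardley = -0.110 × 44.72% / 22.47% = -0.2189
β_Varden = 0.271 × 46.67% / 22.47% = 0.5629
β_Harlan = 0.404 × 48.42% / 22.47% = 0.8706
β_Ulmer = 0.588 × 50.47% / 22.47% = 1.3207
β_Larkin = 0.425 × 23.14% / 22.47% = 0.4377
β_P = Σ w_i β_i = 0.21×-0.2189 + 0.26×0.5629 + 0.12×0.8706 + 0.28×1.3207 + 0.13×0.4377 = 0.6316
MRP = 13.41% − 5.38% = 8.03%
E(R_P) = R_f + β_P × MRP = 5.38% + 0.6316 × 8.03% = 10.45%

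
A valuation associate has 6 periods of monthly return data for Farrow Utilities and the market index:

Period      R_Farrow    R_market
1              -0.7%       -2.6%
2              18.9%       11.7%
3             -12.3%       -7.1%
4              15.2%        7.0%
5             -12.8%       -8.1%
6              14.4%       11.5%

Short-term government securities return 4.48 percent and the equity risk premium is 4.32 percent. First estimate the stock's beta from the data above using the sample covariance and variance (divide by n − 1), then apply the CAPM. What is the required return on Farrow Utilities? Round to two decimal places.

Mean R_i = (-0.7 + 18.9 − 12.3 + 15.2 − 12.8 + 14.4) / 6 = 3.7833%
Mean R_m = (-2.6 + 11.7 − 7.1 + 7.0 − 8.1 + 11.5) / 6 = 2.0667%
Σ(R_i − R̄_i)(R_m − R̄_m) = 639.0467  ⇒  Cov = 639.0467 / 5 = 127.8093
Σ(R_m − R̄_m)² = 415.2933  ⇒  Var(R_m) = 415.2933 / 5 = 83.0587
β = Cov / Var(R_m) = 127.8093 / 83.0587 = 1.5388
E(R) = R_f + β × MRP = 4.48% + 1.5388 × 4.32% = 11.13%

11.13%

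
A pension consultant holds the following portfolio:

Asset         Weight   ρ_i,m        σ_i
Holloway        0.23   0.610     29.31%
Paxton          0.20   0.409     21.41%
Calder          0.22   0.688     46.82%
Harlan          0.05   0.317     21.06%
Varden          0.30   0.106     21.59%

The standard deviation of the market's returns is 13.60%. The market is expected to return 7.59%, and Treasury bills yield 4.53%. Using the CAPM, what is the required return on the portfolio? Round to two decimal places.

7.67%

β_Holloway = 0.610 × 29.31% / 13.60% = 1.3146
β_Paxton = 0.409 × 21.41% / 13.60% = 0.6439
β_Calder = 0.688 × 46.82% / 13.60% = 2.3685
β_Harlan = 0.317 × 21.06% / 13.60% = 0.4909
β_Varden = 0.106 × 21.59% / 13.60% = 0.1683
β_P = Σ w_i β_i = 0.23×1.3146 + 0.20×0.6439 + 0.22×2.3685 + 0.05×0.4909 + 0.30×0.1683 = 1.0272
MRP = 7.59% − 4.53% = 3.06%
E(R_P) = R_f + β_P × MRP = 4.53% + 1.0272 × 3.06% = 7.67%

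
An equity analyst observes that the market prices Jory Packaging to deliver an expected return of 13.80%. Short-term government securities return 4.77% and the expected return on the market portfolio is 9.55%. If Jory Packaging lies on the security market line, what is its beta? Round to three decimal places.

1.889

MRP = 9.55% − 4.77% = 4.78%
β = (E(R) − R_f) / MRP = (13.80% − 4.77%) / 4.78% = 9.03% / 4.78% = 1.889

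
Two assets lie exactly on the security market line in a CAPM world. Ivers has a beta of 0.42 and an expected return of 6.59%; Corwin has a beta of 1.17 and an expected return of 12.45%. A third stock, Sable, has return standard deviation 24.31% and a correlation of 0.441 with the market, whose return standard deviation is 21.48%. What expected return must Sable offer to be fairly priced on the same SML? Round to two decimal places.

7.21%

MRP = (12.45% − 6.59%) / (1.17 − 0.42) = 7.8133%
R_f = 6.59% − 0.42 × 7.8133% = 3.3084%
β_Sable = ρ·σ_i/σ_m = 0.441 × 24.31 / 21.48 = 0.4991
E(R_Sable) = R_f + β × MRP = 3.3084% + 0.4991 × 7.8133% = 7.21%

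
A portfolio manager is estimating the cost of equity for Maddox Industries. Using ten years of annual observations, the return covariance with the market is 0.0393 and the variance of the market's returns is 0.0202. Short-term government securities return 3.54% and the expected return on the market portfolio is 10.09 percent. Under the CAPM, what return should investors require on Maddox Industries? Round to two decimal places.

β = Cov(R_i, R_m) / Var(R_m) = 0.0393 / 0.0202 = 1.9455
MRP = 10.09% − 3.54% = 6.55%
E(R) = R_f + β × MRP = 3.54% + 1.9455 × 6.55% = 16.28%

16.28%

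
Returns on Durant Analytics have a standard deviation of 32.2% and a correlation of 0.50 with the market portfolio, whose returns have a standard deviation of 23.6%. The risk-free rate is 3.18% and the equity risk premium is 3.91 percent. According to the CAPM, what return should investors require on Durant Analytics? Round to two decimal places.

β = ρ × σ_i / σ_m = 0.50 × 32.2% / 23.6% = 0.6822
E(R) = 3.18% + 0.6822 × 3.91% = 5.85%

5.85%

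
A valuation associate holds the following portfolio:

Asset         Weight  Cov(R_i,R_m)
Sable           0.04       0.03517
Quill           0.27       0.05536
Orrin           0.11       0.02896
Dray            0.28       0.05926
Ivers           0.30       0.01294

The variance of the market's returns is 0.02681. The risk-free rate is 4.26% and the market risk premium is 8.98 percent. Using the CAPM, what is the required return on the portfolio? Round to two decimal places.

17.66%

β_Sable = 0.03517 / 0.02681 = 1.3118
β_Quill = 0.05536 / 0.02681 = 2.0649
β_Orrin = 0.02896 / 0.02681 = 1.0802
β_Dray = 0.05926 / 0.02681 = 2.2104
β_Ivers = 0.01294 / 0.02681 = 0.4827
β_P = Σ w_i β_i = 0.04×1.3118 + 0.27×2.0649 + 0.11×1.0802 + 0.28×2.2104 + 0.30×0.4827 = 1.4925
E(R_P) = R_f + β_P × MRP = 4.26% + 1.4925 × 8.98% = 17.66%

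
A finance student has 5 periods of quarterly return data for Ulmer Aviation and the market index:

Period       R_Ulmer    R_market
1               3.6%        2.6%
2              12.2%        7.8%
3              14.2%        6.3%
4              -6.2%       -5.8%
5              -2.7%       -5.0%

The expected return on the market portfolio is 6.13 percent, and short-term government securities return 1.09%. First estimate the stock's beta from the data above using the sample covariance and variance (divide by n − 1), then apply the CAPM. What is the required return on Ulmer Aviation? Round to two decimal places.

8.02%

Mean R_i = (3.6 + 12.2 + 14.2 − 6.2 − 2.7) / 5 = 4.2200%
Mean R_m = (2.6 + 7.8 + 6.3 − 5.8 − 5.0) / 5 = 1.1800%
Σ(R_i − R̄_i)(R_m − R̄_m) = 218.5420  ⇒  Cov = 218.5420 / 4 = 54.6355
Σ(R_m − R̄_m)² = 158.9680  ⇒  Var(R_m) = 158.9680 / 4 = 39.7420
β = Cov / Var(R_m) = 54.6355 / 39.7420 = 1.3748
MRP = 6.13% − 1.09% = 5.04%
E(R) = R_f + β × MRP = 1.09% + 1.3748 × 5.04% = 8.02%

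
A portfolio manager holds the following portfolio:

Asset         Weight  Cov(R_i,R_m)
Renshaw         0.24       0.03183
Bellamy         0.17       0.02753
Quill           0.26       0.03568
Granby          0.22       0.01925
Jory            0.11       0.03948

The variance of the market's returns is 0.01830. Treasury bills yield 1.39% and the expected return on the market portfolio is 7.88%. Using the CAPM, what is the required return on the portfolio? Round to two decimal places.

12.09%

β_Renshaw = 0.03183 / 0.01830 = 1.7393
β_Bellamy = 0.02753 / 0.01830 = 1.5044
β_Quill = 0.03568 / 0.01830 = 1.9497
β_Granby = 0.01925 / 0.01830 = 1.0519
β_Jory = 0.03948 / 0.01830 = 2.1574
β_P = Σ w_i β_i = 0.24×1.7393 + 0.17×1.5044 + 0.26×1.9497 + 0.22×1.0519 + 0.11×2.1574 = 1.6488
MRP = 7.88% − 1.39% = 6.49%
E(R_P) = R_f + β_P × MRP = 1.39% + 1.6488 × 6.49% = 12.09%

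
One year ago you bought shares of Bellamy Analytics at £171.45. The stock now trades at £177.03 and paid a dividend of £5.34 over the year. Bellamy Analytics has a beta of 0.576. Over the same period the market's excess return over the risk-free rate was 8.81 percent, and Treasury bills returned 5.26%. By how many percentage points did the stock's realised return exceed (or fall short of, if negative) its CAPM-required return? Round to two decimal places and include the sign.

-3.97%

Realised HPR = (P1 + D1 − P0) / P0 = (177.03 + 5.34 − 171.45) / 171.45 = 10.92 / 171.45 = 6.3692%
CAPM required = R_f + β·MRP = 5.26% + 0.576 × 8.81% = 10.33456%
α = realised − required = 6.3692% − 10.33456% = -3.97%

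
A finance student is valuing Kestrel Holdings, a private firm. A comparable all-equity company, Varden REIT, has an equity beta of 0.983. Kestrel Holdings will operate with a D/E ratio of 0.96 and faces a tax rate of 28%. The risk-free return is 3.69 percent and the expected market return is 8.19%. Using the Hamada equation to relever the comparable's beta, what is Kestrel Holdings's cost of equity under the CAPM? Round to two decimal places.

β_L = β_U × [1 + (1 − t)(D/E)] = 0.983 × [1 + (1 − 0.28) × 0.96]
    = 0.983 × [1 + 0.72 × 0.96] = 0.983 × 1.6912 = 1.6624
MRP = 8.19% − 3.69% = 4.50%
E(R) = R_f + β_L × MRP = 3.69% + 1.6624 × 4.50% = 11.17%

11.17%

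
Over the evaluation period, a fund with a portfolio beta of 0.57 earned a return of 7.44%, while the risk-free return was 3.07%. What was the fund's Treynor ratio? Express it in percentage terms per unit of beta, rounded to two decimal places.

7.67%

Treynor = (R_P − R_f) / β_P = (7.44% − 3.07%) / 0.5700 = 4.37% / 0.5700 = 7.67%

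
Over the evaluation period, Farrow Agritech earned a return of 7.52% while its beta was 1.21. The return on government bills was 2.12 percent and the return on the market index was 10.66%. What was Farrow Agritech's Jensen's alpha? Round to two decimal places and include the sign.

Market excess return = 10.66% − 2.12% = 8.54%
CAPM benchmark = R_f + β(R_m − R_f) = 2.12% + 1.21 × 8.54% = 12.4534%
α = actual − benchmark = 7.52% − 12.4534% = -4.93%

-4.93%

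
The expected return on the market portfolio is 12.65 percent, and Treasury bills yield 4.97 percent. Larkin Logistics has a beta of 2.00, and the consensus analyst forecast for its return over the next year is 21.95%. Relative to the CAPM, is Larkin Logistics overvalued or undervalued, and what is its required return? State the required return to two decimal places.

Undervalued; required return 20.33%

MRP = 12.65% − 4.97% = 7.68%
Required return = R_f + β·MRP = 4.97% + 2.00 × 7.68% = 20.33%
Forecast 21.95% > required 20.33% → the stock plots above the SML → undervalued.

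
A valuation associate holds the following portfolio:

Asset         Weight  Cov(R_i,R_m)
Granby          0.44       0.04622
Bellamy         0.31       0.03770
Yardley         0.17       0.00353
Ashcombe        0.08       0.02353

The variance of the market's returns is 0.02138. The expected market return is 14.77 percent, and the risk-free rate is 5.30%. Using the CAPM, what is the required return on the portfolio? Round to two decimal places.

20.58%

β_Granby = 0.04622 / 0.02138 = 2.1618
β_Bellamy = 0.03770 / 0.02138 = 1.7633
β_Yardley = 0.00353 / 0.02138 = 0.1651
β_Ashcombe = 0.02353 / 0.02138 = 1.1006
β_P = Σ w_i β_i = 0.44×2.1618 + 0.31×1.7633 + 0.17×0.1651 + 0.08×1.1006 = 1.6139
MRP = 14.77% − 5.30% = 9.47%
E(R_P) = R_f + β_P × MRP = 5.30% + 1.6139 × 9.47% = 20.58%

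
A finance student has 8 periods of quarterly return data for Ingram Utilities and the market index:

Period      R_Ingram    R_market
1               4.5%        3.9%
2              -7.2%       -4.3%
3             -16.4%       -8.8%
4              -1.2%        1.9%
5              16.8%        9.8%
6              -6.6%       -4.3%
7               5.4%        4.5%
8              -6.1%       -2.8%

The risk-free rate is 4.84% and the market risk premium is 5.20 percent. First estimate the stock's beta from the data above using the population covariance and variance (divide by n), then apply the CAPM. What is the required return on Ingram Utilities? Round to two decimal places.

Mean R_i = (4.5 − 7.2 − 16.4 − 1.2 + 16.8 − 6.6 + 5.4 − 6.1) / 8 = -1.3500%
Mean R_m = (3.9 − 4.3 − 8.8 + 1.9 + 9.8 − 4.3 + 4.5 − 2.8) / 8 = -0.0125%
Σ(R_i − R̄_i)(R_m − R̄_m) = 424.8150  ⇒  Cov = 424.8150 / 8 = 53.1019
Σ(R_m − R̄_m)² = 257.3688  ⇒  Var(R_m) = 257.3688 / 8 = 32.1711
β = Cov / Var(R_m) = 53.1019 / 32.1711 = 1.6506
E(R) = R_f + β × MRP = 4.84% + 1.6506 × 5.20% = 13.42%

13.42%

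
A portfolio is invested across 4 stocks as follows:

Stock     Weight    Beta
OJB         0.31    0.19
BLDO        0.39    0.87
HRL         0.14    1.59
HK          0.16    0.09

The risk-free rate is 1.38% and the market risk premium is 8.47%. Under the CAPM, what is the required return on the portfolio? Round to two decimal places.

6.76%

β_P = Σ w_i β_i = 0.31×0.19 + 0.39×0.87 + 0.14×1.59 + 0.16×0.09 = 0.6352
E(R_P) = R_f + β_P × MRP = 1.38% + 0.6352 × 8.47% = 6.76%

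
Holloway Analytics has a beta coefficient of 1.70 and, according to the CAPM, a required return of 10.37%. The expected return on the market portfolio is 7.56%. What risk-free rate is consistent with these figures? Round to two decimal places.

3.55%

E(R) = R_f + β(E(R_m) − R_f) = R_f(1 − β) + β·E(R_m)
10.37% = R_f × (1 − 1.70) + 1.70 × 7.56%
10.37% = R_f × -0.70 + 12.8520%
R_f = (10.37% − 12.8520%) / -0.70 = 3.55%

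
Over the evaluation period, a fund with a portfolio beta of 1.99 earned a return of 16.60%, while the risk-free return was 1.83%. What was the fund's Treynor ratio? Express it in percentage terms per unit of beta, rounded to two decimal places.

7.42%

Treynor = (R_P − R_f) / β_P = (16.60% − 1.83%) / 1.9900 = 14.77% / 1.9900 = 7.42%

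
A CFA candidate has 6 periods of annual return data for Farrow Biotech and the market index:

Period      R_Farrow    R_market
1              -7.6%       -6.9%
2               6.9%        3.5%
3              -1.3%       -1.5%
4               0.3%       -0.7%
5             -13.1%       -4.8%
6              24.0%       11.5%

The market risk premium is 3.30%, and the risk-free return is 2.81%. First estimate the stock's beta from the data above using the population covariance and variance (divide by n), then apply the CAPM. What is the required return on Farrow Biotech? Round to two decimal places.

Mean R_i = (-7.6 + 6.9 − 1.3 + 0.3 − 13.1 + 24.0) / 6 = 1.5333%
Mean R_m = (-6.9 + 3.5 − 1.5 − 0.7 − 4.8 + 11.5) / 6 = 0.1833%
Σ(R_i − R̄_i)(R_m − R̄_m) = 415.5233  ⇒  Cov = 415.5233 / 6 = 69.2539
Σ(R_m − R̄_m)² = 217.6883  ⇒  Var(R_m) = 217.6883 / 6 = 36.2814
β = Cov / Var(R_m) = 69.2539 / 36.2814 = 1.9088
E(R) = R_f + β × MRP = 2.81% + 1.9088 × 3.30% = 9.11%

9.11%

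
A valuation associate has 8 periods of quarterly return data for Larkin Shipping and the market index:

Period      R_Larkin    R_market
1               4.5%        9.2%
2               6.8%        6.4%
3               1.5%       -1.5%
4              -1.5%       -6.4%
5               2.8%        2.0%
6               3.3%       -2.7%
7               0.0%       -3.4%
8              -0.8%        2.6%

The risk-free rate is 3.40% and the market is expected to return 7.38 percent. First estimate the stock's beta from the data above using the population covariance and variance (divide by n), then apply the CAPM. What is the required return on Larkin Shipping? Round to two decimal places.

4.92%

Mean R_i = (4.5 + 6.8 + 1.5 − 1.5 + 2.8 + 3.3 + 0.0 − 0.8) / 8 = 2.0750%
Mean R_m = (9.2 + 6.4 − 1.5 − 6.4 + 2.0 − 2.7 − 3.4 + 2.6) / 8 = 0.7750%
Σ(R_i − R̄_i)(R_m − R̄_m) = 74.0150  ⇒  Cov = 74.0150 / 8 = 9.2519
Σ(R_m − R̄_m)² = 193.6150  ⇒  Var(R_m) = 193.6150 / 8 = 24.2019
β = Cov / Var(R_m) = 9.2519 / 24.2019 = 0.3823
MRP = 7.38% − 3.40% = 3.98%
E(R) = R_f + β × MRP = 3.40% + 0.3823 × 3.98% = 4.92%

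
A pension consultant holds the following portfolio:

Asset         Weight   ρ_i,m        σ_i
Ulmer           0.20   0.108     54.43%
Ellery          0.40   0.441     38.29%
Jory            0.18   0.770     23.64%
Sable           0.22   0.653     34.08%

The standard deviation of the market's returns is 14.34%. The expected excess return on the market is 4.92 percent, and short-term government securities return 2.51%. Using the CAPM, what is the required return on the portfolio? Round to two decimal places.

8.03%

β_Ulmer = 0.108 × 54.43% / 14.34% = 0.4099
β_Ellery = 0.441 × 38.29% / 14.34% = 1.1775
β_Jory = 0.770 × 23.64% / 14.34% = 1.2694
β_Sable = 0.653 × 34.08% / 14.34% = 1.5519
β_P = Σ w_i β_i = 0.20×0.4099 + 0.40×1.1775 + 0.18×1.2694 + 0.22×1.5519 = 1.1229
E(R_P) = R_f + β_P × MRP = 2.51% + 1.1229 × 4.92% = 8.03%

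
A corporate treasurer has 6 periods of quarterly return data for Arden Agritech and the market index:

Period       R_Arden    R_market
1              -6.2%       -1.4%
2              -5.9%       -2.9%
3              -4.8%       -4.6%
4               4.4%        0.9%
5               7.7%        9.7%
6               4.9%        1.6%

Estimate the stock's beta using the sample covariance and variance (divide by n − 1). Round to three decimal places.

Mean R_i = (-6.2 − 5.9 − 4.8 + 4.4 + 7.7 + 4.9) / 6 = 0.0167%
Mean R_m = (-1.4 − 2.9 − 4.6 + 0.9 + 9.7 + 1.6) / 6 = 0.5500%
Σ(R_i − R̄_i)(R_m − R̄_m) = 134.3050  ⇒  Cov = 134.3050 / 5 = 26.8610
Σ(R_m − R̄_m)² = 127.1750  ⇒  Var(R_m) = 127.1750 / 5 = 25.4350
β = Cov / Var(R_m) = 26.8610 / 25.4350 = 1.0561

1.056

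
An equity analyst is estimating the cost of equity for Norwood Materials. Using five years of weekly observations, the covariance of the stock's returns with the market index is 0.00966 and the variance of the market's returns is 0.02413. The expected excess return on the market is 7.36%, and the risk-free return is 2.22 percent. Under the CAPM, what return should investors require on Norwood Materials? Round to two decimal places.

β = Cov(R_i, R_m) / Var(R_m) = 0.00966 / 0.02413 = 0.4003
E(R) = R_f + β × MRP = 2.22% + 0.4003 × 7.36% = 5.17%

5.17%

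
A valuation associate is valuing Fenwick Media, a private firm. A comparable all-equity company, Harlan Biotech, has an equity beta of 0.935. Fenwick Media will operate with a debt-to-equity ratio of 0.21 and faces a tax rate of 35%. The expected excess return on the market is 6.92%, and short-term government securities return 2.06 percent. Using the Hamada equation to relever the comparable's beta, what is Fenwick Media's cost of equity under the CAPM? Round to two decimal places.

β_L = β_U × [1 + (1 − t)(D/E)] = 0.935 × [1 + (1 − 0.35) × 0.21]
    = 0.935 × [1 + 0.65 × 0.21] = 0.935 × 1.1365 = 1.0626
E(R) = R_f + β_L × MRP = 2.06% + 1.0626 × 6.92% = 9.41%

9.41%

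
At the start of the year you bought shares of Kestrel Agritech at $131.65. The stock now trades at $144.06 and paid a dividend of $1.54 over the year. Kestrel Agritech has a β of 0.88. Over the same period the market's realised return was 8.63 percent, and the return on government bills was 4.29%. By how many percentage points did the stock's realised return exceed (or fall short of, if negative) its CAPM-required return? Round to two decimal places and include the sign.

Realised HPR = (P1 + D1 − P0) / P0 = (144.06 + 1.54 − 131.65) / 131.65 = 13.95 / 131.65 = 10.5963%
MRP = 8.63% − 4.29% = 4.34%
CAPM required = R_f + β·MRP = 4.29% + 0.88 × 4.34% = 8.1092%
α = realised − required = 10.5963% − 8.1092% = +2.49%

+2.49%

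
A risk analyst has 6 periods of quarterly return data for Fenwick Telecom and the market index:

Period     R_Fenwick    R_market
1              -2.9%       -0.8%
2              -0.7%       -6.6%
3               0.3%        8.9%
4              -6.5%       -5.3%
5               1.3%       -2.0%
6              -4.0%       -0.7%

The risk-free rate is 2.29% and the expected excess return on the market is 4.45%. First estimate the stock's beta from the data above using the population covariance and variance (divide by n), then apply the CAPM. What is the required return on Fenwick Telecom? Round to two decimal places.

3.21%

Mean R_i = (-2.9 − 0.7 + 0.3 − 6.5 + 1.3 − 4.0) / 6 = -2.0833%
Mean R_m = (-0.8 − 6.6 + 8.9 − 5.3 − 2.0 − 0.7) / 6 = -1.0833%
Σ(R_i − R̄_i)(R_m − R̄_m) = 30.7183  ⇒  Cov = 30.7183 / 6 = 5.1197
Σ(R_m − R̄_m)² = 148.9483  ⇒  Var(R_m) = 148.9483 / 6 = 24.8247
β = Cov / Var(R_m) = 5.1197 / 24.8247 = 0.2062
E(R) = R_f + β × MRP = 2.29% + 0.2062 × 4.45% = 3.21%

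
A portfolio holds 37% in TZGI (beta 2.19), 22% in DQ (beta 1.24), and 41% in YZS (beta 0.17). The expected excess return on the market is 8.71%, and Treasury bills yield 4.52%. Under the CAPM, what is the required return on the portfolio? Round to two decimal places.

14.56%

β_P = Σ w_i β_i = 0.37×2.19 + 0.22×1.24 + 0.41×0.17 = 1.1528
E(R_P) = R_f + β_P × MRP = 4.52% + 1.1528 × 8.71% = 14.56%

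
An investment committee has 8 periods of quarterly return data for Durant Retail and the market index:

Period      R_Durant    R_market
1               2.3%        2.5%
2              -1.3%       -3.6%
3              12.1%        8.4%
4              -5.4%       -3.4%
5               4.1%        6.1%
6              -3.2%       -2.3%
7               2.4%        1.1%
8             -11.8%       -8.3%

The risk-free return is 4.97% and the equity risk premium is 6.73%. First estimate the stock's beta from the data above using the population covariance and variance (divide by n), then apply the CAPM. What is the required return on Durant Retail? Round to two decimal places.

Mean R_i = (2.3 − 1.3 + 12.1 − 5.4 + 4.1 − 3.2 + 2.4 − 11.8) / 8 = -0.1000%
Mean R_m = (2.5 − 3.6 + 8.4 − 3.4 + 6.1 − 2.3 + 1.1 − 8.3) / 8 = 0.0625%
Σ(R_i − R̄_i)(R_m − R̄_m) = 263.4300  ⇒  Cov = 263.4300 / 8 = 32.9288
Σ(R_m − R̄_m)² = 213.8988  ⇒  Var(R_m) = 213.8988 / 8 = 26.7374
β = Cov / Var(R_m) = 32.9288 / 26.7374 = 1.2316
E(R) = R_f + β × MRP = 4.97% + 1.2316 × 6.73% = 13.26%

13.26%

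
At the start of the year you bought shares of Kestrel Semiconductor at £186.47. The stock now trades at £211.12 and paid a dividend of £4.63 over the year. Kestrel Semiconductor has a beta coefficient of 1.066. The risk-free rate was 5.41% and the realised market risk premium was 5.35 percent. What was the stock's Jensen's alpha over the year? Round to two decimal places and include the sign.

Realised HPR = (P1 + D1 − P0) / P0 = (211.12 + 4.63 − 186.47) / 186.47 = 29.28 / 186.47 = 15.7023%
CAPM required = R_f + β·MRP = 5.41% + 1.066 × 5.35% = 11.11310%
α = realised − required = 15.7023% − 11.11310% = +4.59%

+4.59%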